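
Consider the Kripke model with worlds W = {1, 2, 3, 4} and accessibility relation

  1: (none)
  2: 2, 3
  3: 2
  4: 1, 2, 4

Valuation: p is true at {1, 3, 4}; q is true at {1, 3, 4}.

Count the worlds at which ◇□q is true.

1: no successors, so ◇□q fails. ✗
2: successors {2, 3}; □q there: 2:F, 3:F. ✗
3: successors {2}; □q there: 2:F. ✗
4: successors {1, 2, 4}; □q there: 1:T, 2:F, 4:F. ✓
Satisfying worlds: {4}.

1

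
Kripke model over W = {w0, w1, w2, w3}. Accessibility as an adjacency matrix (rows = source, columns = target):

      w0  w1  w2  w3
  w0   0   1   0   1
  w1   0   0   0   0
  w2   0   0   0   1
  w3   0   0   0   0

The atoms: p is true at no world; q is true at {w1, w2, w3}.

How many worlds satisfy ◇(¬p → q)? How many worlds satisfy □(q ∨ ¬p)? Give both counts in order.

2 and 4

For ◇(¬p → q):
w0: successors {w1, w3}; ¬p → q there: w1:T, w3:T. ✓
w1: no successors, so ◇(¬p → q) fails. ✗
w2: successors {w3}; ¬p → q there: w3:T. ✓
w3: no successors, so ◇(¬p → q) fails. ✗
— 2 worlds.
For □(q ∨ ¬p):
w0: successors {w1, w3}; q ∨ ¬p there: w1:T, w3:T. ✓
w1: no successors, so □(q ∨ ¬p) holds vacuously. ✓
w2: successors {w3}; q ∨ ¬p there: w3:T. ✓
w3: no successors, so □(q ∨ ¬p) holds vacuously. ✓
— 4 worlds.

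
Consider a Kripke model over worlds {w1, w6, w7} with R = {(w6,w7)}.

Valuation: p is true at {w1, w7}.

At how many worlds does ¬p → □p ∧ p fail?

w1: ¬p is F, □p ∧ p is T. ✓
w6: ¬p is T, □p ∧ p is F. ✗
w7: ¬p is F, □p ∧ p is T. ✓
Satisfying worlds: {w1, w7}.
So ¬p → □p ∧ p fails at the other 1 world.

1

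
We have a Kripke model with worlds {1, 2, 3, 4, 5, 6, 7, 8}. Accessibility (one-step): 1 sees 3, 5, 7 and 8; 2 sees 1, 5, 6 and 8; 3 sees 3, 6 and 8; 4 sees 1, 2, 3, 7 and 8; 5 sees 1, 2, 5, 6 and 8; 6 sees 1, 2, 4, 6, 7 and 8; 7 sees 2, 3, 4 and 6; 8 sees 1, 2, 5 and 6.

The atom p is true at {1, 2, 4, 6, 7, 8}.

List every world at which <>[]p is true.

{2, 3, 5, 6, 7, 8}

1: successors {3, 5, 7, 8}; []p there: 3:F, 5:F, 7:F, 8:F. ✗
2: successors {1, 5, 6, 8}; []p there: 1:F, 5:F, 6:T, 8:F. ✓
3: successors {3, 6, 8}; []p there: 3:F, 6:T, 8:F. ✓
4: successors {1, 2, 3, 7, 8}; []p there: 1:F, 2:F, 3:F, 7:F, 8:F. ✗
5: successors {1, 2, 5, 6, 8}; []p there: 1:F, 2:F, 5:F, 6:T, 8:F. ✓
6: successors {1, 2, 4, 6, 7, 8}; []p there: 1:F, 2:F, 4:F, 6:T, 7:F, 8:F. ✓
7: successors {2, 3, 4, 6}; []p there: 2:F, 3:F, 4:F, 6:T. ✓
8: successors {1, 2, 5, 6}; []p there: 1:F, 2:F, 5:F, 6:T. ✓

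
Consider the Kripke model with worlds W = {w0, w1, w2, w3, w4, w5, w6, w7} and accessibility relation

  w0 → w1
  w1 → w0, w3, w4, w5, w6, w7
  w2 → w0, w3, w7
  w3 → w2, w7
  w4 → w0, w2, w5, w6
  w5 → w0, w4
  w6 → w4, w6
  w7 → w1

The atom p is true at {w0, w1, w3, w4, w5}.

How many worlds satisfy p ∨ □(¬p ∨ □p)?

5

w0: p is T, □(¬p ∨ □p) is F. ✓
w1: p is T, □(¬p ∨ □p) is F. ✓
w2: p is F, □(¬p ∨ □p) is F. ✗
w3: p is T, □(¬p ∨ □p) is T. ✓
w4: p is T, □(¬p ∨ □p) is T. ✓
w5: p is T, □(¬p ∨ □p) is F. ✓
w6: p is F, □(¬p ∨ □p) is F. ✗
w7: p is F, □(¬p ∨ □p) is F. ✗
Satisfying worlds: {w0, w1, w3, w4, w5}.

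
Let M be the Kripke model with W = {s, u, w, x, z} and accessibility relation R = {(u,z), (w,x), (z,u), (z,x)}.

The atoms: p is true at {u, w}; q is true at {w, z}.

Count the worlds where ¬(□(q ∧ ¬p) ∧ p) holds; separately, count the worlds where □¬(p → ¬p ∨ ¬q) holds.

For ¬(□(q ∧ ¬p) ∧ p):
s: □(q ∧ ¬p) ∧ p is F. ✓
u: □(q ∧ ¬p) ∧ p is T. ✗
w: □(q ∧ ¬p) ∧ p is F. ✓
x: □(q ∧ ¬p) ∧ p is F. ✓
z: □(q ∧ ¬p) ∧ p is F. ✓
— 4 worlds.
For □¬(p → ¬p ∨ ¬q):
s: no successors, so □¬(p → ¬p ∨ ¬q) holds vacuously. ✓
u: successors {z}; ¬(p → ¬p ∨ ¬q) there: z:F. ✗
w: successors {x}; ¬(p → ¬p ∨ ¬q) there: x:F. ✗
x: no successors, so □¬(p → ¬p ∨ ¬q) holds vacuously. ✓
z: successors {u, x}; ¬(p → ¬p ∨ ¬q) there: u:F, x:F. ✗
— 2 worlds.

4 and 2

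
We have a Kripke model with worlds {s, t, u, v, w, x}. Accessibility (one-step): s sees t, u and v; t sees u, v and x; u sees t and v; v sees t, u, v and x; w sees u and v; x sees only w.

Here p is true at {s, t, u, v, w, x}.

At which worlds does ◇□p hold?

s: successors {t, u, v}; □p there: t:T, u:T, v:T. ✓
t: successors {u, v, x}; □p there: u:T, v:T, x:T. ✓
u: successors {t, v}; □p there: t:T, v:T. ✓
v: successors {t, u, v, x}; □p there: t:T, u:T, v:T, x:T. ✓
w: successors {u, v}; □p there: u:T, v:T. ✓
x: successors {w}; □p there: w:T. ✓

{s, t, u, v, w, x}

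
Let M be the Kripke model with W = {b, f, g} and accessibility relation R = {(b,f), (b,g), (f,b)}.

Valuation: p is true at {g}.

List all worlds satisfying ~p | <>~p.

{b, f}

b: ~p is T, <>~p is T. ✓
f: ~p is T, <>~p is T. ✓
g: ~p is F, <>~p is F. ✗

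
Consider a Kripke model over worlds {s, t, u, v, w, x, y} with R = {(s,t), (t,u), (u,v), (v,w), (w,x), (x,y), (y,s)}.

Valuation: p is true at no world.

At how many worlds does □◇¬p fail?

0

s: successors {t}; ◇¬p there: t:T. ✓
t: successors {u}; ◇¬p there: u:T. ✓
u: successors {v}; ◇¬p there: v:T. ✓
v: successors {w}; ◇¬p there: w:T. ✓
w: successors {x}; ◇¬p there: x:T. ✓
x: successors {y}; ◇¬p there: y:T. ✓
y: successors {s}; ◇¬p there: s:T. ✓
Satisfying worlds: {s, t, u, v, w, x, y}.
So □◇¬p fails at the other 0 worlds.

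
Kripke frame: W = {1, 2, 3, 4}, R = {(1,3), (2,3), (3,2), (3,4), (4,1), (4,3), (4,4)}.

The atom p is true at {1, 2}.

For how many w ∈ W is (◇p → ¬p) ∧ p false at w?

1: ◇p → ¬p is T, p is T. ✓
2: ◇p → ¬p is T, p is T. ✓
3: ◇p → ¬p is T, p is F. ✗
4: ◇p → ¬p is T, p is F. ✗
Satisfying worlds: {1, 2}.
So (◇p → ¬p) ∧ p fails at the other 2 worlds.

2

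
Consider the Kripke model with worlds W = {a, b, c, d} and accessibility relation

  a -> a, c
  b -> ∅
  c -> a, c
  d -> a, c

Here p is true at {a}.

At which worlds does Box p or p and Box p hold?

a: Box p is F, p and Box p is F. ✗
b: Box p is T, p and Box p is F. ✓
c: Box p is F, p and Box p is F. ✗
d: Box p is F, p and Box p is F. ✗

{b}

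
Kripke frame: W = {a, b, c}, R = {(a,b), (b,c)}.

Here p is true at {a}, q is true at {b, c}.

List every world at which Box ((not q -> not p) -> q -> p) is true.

a: successors {b}; (not q -> not p) -> q -> p there: b:F. ✗
b: successors {c}; (not q -> not p) -> q -> p there: c:F. ✗
c: no successors, so Box ((not q -> not p) -> q -> p) holds vacuously. ✓

{c}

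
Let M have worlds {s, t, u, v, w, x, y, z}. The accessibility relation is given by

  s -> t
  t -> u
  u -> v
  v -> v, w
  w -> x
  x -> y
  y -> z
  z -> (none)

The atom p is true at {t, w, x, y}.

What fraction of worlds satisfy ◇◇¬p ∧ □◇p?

s: ◇◇¬p is T, □◇p is F. ✗
t: ◇◇¬p is T, □◇p is F. ✗
u: ◇◇¬p is T, □◇p is T. ✓
v: ◇◇¬p is T, □◇p is T. ✓
w: ◇◇¬p is F, □◇p is T. ✗
x: ◇◇¬p is T, □◇p is F. ✗
y: ◇◇¬p is F, □◇p is F. ✗
z: ◇◇¬p is F, □◇p is T. ✗
That's 2 of 8 worlds, so 2/8 = 1/4.

1/4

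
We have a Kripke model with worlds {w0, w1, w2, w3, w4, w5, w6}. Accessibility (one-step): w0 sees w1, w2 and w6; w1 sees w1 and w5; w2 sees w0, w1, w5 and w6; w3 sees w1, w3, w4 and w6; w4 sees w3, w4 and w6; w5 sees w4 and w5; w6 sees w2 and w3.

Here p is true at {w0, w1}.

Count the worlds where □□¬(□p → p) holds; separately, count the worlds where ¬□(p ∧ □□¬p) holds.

For □□¬(□p → p):
w0: successors {w1, w2, w6}; □¬(□p → p) there: w1:F, w2:F, w6:F. ✗
w1: successors {w1, w5}; □¬(□p → p) there: w1:F, w5:F. ✗
w2: successors {w0, w1, w5, w6}; □¬(□p → p) there: w0:F, w1:F, w5:F, w6:F. ✗
w3: successors {w1, w3, w4, w6}; □¬(□p → p) there: w1:F, w3:F, w4:F, w6:F. ✗
w4: successors {w3, w4, w6}; □¬(□p → p) there: w3:F, w4:F, w6:F. ✗
w5: successors {w4, w5}; □¬(□p → p) there: w4:F, w5:F. ✗
w6: successors {w2, w3}; □¬(□p → p) there: w2:F, w3:F. ✗
— 0 worlds.
For ¬□(p ∧ □□¬p):
w0: □(p ∧ □□¬p) is F. ✓
w1: □(p ∧ □□¬p) is F. ✓
w2: □(p ∧ □□¬p) is F. ✓
w3: □(p ∧ □□¬p) is F. ✓
w4: □(p ∧ □□¬p) is F. ✓
w5: □(p ∧ □□¬p) is F. ✓
w6: □(p ∧ □□¬p) is F. ✓
— 7 worlds.

0 and 7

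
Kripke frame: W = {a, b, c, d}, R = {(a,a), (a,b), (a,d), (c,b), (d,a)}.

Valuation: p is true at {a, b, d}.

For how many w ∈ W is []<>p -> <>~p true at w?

2

a: []<>p is F, <>~p is F. ✓
b: []<>p is T, <>~p is F. ✗
c: []<>p is F, <>~p is F. ✓
d: []<>p is T, <>~p is F. ✗
Satisfying worlds: {a, c}.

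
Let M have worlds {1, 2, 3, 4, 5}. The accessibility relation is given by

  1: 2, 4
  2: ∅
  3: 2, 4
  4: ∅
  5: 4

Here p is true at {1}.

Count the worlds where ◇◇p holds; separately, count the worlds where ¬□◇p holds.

For ◇◇p:
1: successors {2, 4}; ◇p there: 2:F, 4:F. ✗
2: no successors, so ◇◇p fails. ✗
3: successors {2, 4}; ◇p there: 2:F, 4:F. ✗
4: no successors, so ◇◇p fails. ✗
5: successors {4}; ◇p there: 4:F. ✗
— 0 worlds.
For ¬□◇p:
1: □◇p is F. ✓
2: □◇p is T. ✗
3: □◇p is F. ✓
4: □◇p is T. ✗
5: □◇p is F. ✓
— 3 worlds.

0 and 3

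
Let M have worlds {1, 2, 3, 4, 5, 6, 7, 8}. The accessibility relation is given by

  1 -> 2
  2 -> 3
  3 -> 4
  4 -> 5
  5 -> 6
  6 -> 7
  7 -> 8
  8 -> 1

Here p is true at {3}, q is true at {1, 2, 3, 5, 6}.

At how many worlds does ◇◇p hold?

1: successors {2}; ◇p there: 2:T. ✓
2: successors {3}; ◇p there: 3:F. ✗
3: successors {4}; ◇p there: 4:F. ✗
4: successors {5}; ◇p there: 5:F. ✗
5: successors {6}; ◇p there: 6:F. ✗
6: successors {7}; ◇p there: 7:F. ✗
7: successors {8}; ◇p there: 8:F. ✗
8: successors {1}; ◇p there: 1:F. ✗
Satisfying worlds: {1}.

1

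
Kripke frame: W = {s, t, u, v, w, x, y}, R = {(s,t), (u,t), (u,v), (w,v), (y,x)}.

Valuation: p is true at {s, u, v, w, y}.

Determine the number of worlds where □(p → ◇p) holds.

5

s: successors {t}; p → ◇p there: t:T. ✓
t: no successors, so □(p → ◇p) holds vacuously. ✓
u: successors {t, v}; p → ◇p there: t:T, v:F. ✗
v: no successors, so □(p → ◇p) holds vacuously. ✓
w: successors {v}; p → ◇p there: v:F. ✗
x: no successors, so □(p → ◇p) holds vacuously. ✓
y: successors {x}; p → ◇p there: x:T. ✓
Satisfying worlds: {s, t, v, x, y}.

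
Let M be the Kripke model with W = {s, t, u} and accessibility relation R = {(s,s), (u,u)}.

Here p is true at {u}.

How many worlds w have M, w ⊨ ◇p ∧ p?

1

s: ◇p is F, p is F. ✗
t: ◇p is F, p is F. ✗
u: ◇p is T, p is T. ✓
Satisfying worlds: {u}.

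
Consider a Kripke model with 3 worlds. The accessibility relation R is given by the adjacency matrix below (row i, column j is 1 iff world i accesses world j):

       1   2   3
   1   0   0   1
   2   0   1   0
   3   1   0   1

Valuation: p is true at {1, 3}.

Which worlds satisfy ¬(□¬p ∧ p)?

{1, 2, 3}

1: □¬p ∧ p is F. ✓
2: □¬p ∧ p is F. ✓
3: □¬p ∧ p is F. ✓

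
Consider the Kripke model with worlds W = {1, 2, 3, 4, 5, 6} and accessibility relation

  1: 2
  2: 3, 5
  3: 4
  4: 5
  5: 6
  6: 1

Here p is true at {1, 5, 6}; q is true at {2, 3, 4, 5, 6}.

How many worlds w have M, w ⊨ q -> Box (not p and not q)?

1

1: q is F, Box (not p and not q) is F. ✓
2: q is T, Box (not p and not q) is F. ✗
3: q is T, Box (not p and not q) is F. ✗
4: q is T, Box (not p and not q) is F. ✗
5: q is T, Box (not p and not q) is F. ✗
6: q is T, Box (not p and not q) is F. ✗
Satisfying worlds: {1}.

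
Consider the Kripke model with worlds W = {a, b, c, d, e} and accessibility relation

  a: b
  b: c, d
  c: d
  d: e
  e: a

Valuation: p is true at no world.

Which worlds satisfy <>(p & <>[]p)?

a: successors {b}; p & <>[]p there: b:F. ✗
b: successors {c, d}; p & <>[]p there: c:F, d:F. ✗
c: successors {d}; p & <>[]p there: d:F. ✗
d: successors {e}; p & <>[]p there: e:F. ✗
e: successors {a}; p & <>[]p there: a:F. ✗

∅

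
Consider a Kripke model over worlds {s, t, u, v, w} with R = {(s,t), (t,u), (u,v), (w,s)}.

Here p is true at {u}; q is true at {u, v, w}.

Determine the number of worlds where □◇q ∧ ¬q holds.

2

s: □◇q is T, ¬q is T. ✓
t: □◇q is T, ¬q is T. ✓
u: □◇q is F, ¬q is F. ✗
v: □◇q is T, ¬q is F. ✗
w: □◇q is F, ¬q is F. ✗
Satisfying worlds: {s, t}.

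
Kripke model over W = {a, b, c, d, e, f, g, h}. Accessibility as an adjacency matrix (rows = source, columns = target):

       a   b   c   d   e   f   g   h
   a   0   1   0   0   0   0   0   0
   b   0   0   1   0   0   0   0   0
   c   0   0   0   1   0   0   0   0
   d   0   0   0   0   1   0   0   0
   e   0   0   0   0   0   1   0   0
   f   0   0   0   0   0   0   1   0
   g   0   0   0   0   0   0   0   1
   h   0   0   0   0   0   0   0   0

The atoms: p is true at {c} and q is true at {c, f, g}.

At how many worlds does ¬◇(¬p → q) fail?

3

a: ◇(¬p → q) is F. ✓
b: ◇(¬p → q) is T. ✗
c: ◇(¬p → q) is F. ✓
d: ◇(¬p → q) is F. ✓
e: ◇(¬p → q) is T. ✗
f: ◇(¬p → q) is T. ✗
g: ◇(¬p → q) is F. ✓
h: ◇(¬p → q) is F. ✓
Satisfying worlds: {a, c, d, g, h}.
So ¬◇(¬p → q) fails at the other 3 worlds.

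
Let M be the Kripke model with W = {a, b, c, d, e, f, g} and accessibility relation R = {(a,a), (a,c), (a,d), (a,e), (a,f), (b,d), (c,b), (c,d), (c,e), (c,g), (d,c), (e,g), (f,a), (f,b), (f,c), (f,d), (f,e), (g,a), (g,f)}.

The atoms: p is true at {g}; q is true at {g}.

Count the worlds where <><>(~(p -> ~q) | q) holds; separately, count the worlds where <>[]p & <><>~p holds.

For <><>(~(p -> ~q) | q):
a: successors {a, c, d, e, f}; <>(~(p -> ~q) | q) there: a:F, c:T, d:F, e:T, f:F. ✓
b: successors {d}; <>(~(p -> ~q) | q) there: d:F. ✗
c: successors {b, d, e, g}; <>(~(p -> ~q) | q) there: b:F, d:F, e:T, g:F. ✓
d: successors {c}; <>(~(p -> ~q) | q) there: c:T. ✓
e: successors {g}; <>(~(p -> ~q) | q) there: g:F. ✗
f: successors {a, b, c, d, e}; <>(~(p -> ~q) | q) there: a:F, b:F, c:T, d:F, e:T. ✓
g: successors {a, f}; <>(~(p -> ~q) | q) there: a:F, f:F. ✗
— 4 worlds.
For <>[]p & <><>~p:
a: <>[]p is T, <><>~p is T. ✓
b: <>[]p is F, <><>~p is T. ✗
c: <>[]p is T, <><>~p is T. ✓
d: <>[]p is F, <><>~p is T. ✗
e: <>[]p is F, <><>~p is T. ✗
f: <>[]p is T, <><>~p is T. ✓
g: <>[]p is F, <><>~p is T. ✗
— 3 worlds.

4 and 3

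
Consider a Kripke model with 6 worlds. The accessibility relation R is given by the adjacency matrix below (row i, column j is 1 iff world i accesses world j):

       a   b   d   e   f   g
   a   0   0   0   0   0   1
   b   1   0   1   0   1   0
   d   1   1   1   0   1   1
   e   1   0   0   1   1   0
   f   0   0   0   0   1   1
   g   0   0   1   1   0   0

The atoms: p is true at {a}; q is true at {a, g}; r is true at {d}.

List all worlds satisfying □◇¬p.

{a, b, d, e, f, g}

a: successors {g}; ◇¬p there: g:T. ✓
b: successors {a, d, f}; ◇¬p there: a:T, d:T, f:T. ✓
d: successors {a, b, d, f, g}; ◇¬p there: a:T, b:T, d:T, f:T, g:T. ✓
e: successors {a, e, f}; ◇¬p there: a:T, e:T, f:T. ✓
f: successors {f, g}; ◇¬p there: f:T, g:T. ✓
g: successors {d, e}; ◇¬p there: d:T, e:T. ✓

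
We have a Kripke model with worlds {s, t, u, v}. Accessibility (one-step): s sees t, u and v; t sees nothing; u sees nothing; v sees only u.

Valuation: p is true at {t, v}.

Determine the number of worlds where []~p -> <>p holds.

1

s: []~p is F, <>p is T. ✓
t: []~p is T, <>p is F. ✗
u: []~p is T, <>p is F. ✗
v: []~p is T, <>p is F. ✗
Satisfying worlds: {s}.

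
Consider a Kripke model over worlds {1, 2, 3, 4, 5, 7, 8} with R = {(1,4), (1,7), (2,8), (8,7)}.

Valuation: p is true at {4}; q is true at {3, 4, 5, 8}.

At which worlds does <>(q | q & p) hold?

1: successors {4, 7}; q | q & p there: 4:T, 7:F. ✓
2: successors {8}; q | q & p there: 8:T. ✓
3: no successors, so <>(q | q & p) fails. ✗
4: no successors, so <>(q | q & p) fails. ✗
5: no successors, so <>(q | q & p) fails. ✗
7: no successors, so <>(q | q & p) fails. ✗
8: successors {7}; q | q & p there: 7:F. ✗

{1, 2}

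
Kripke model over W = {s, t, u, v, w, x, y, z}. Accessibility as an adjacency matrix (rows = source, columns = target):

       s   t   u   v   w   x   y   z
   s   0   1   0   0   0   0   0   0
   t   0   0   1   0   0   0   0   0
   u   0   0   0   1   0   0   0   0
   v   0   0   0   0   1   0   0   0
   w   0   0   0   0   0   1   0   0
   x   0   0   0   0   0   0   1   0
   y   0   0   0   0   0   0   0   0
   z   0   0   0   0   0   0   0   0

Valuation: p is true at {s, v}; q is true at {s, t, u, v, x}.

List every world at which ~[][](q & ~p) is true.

{t, u, w}

s: [][](q & ~p) is T. ✗
t: [][](q & ~p) is F. ✓
u: [][](q & ~p) is F. ✓
v: [][](q & ~p) is T. ✗
w: [][](q & ~p) is F. ✓
x: [][](q & ~p) is T. ✗
y: [][](q & ~p) is T. ✗
z: [][](q & ~p) is T. ✗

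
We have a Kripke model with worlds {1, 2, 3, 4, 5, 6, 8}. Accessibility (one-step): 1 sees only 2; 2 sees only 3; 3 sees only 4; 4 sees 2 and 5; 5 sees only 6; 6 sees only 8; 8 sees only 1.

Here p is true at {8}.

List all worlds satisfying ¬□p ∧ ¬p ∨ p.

1: ¬□p ∧ ¬p is T, p is F. ✓
2: ¬□p ∧ ¬p is T, p is F. ✓
3: ¬□p ∧ ¬p is T, p is F. ✓
4: ¬□p ∧ ¬p is T, p is F. ✓
5: ¬□p ∧ ¬p is T, p is F. ✓
6: ¬□p ∧ ¬p is F, p is F. ✗
8: ¬□p ∧ ¬p is F, p is T. ✓

{1, 2, 3, 4, 5, 8}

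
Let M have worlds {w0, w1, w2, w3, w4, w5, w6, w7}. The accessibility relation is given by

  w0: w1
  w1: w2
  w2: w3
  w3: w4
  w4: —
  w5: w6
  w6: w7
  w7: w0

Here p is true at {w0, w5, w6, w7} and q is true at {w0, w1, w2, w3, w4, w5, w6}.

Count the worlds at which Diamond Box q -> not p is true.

5

w0: Diamond Box q is T, not p is F. ✗
w1: Diamond Box q is T, not p is T. ✓
w2: Diamond Box q is T, not p is T. ✓
w3: Diamond Box q is T, not p is T. ✓
w4: Diamond Box q is F, not p is T. ✓
w5: Diamond Box q is F, not p is F. ✓
w6: Diamond Box q is T, not p is F. ✗
w7: Diamond Box q is T, not p is F. ✗
Satisfying worlds: {w1, w2, w3, w4, w5}.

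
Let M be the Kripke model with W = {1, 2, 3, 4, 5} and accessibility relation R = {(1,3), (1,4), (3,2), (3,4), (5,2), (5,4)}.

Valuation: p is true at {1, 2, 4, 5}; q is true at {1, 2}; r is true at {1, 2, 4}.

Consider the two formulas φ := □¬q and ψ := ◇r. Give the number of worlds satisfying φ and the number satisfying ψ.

For □¬q:
1: successors {3, 4}; ¬q there: 3:T, 4:T. ✓
2: no successors, so □¬q holds vacuously. ✓
3: successors {2, 4}; ¬q there: 2:F, 4:T. ✗
4: no successors, so □¬q holds vacuously. ✓
5: successors {2, 4}; ¬q there: 2:F, 4:T. ✗
— 3 worlds.
For ◇r:
1: successors {3, 4}; r there: 3:F, 4:T. ✓
2: no successors, so ◇r fails. ✗
3: successors {2, 4}; r there: 2:T, 4:T. ✓
4: no successors, so ◇r fails. ✗
5: successors {2, 4}; r there: 2:T, 4:T. ✓
— 3 worlds.

3 and 3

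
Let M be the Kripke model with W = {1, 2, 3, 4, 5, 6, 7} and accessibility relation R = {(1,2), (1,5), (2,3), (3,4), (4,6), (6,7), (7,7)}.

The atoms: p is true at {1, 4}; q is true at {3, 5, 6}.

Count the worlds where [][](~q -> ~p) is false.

1: successors {2, 5}; [](~q -> ~p) there: 2:T, 5:T. ✓
2: successors {3}; [](~q -> ~p) there: 3:F. ✗
3: successors {4}; [](~q -> ~p) there: 4:T. ✓
4: successors {6}; [](~q -> ~p) there: 6:T. ✓
5: no successors, so [][](~q -> ~p) holds vacuously. ✓
6: successors {7}; [](~q -> ~p) there: 7:T. ✓
7: successors {7}; [](~q -> ~p) there: 7:T. ✓
Satisfying worlds: {1, 3, 4, 5, 6, 7}.
So [][](~q -> ~p) fails at the other 1 world.

1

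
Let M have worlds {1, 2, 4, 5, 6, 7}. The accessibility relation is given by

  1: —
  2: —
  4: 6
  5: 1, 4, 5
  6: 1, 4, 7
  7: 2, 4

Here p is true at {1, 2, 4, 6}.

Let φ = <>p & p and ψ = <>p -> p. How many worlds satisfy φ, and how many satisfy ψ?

2 and 4

For <>p & p:
1: <>p is F, p is T. ✗
2: <>p is F, p is T. ✗
4: <>p is T, p is T. ✓
5: <>p is T, p is F. ✗
6: <>p is T, p is T. ✓
7: <>p is T, p is F. ✗
— 2 worlds.
For <>p -> p:
1: <>p is F, p is T. ✓
2: <>p is F, p is T. ✓
4: <>p is T, p is T. ✓
5: <>p is T, p is F. ✗
6: <>p is T, p is T. ✓
7: <>p is T, p is F. ✗
— 4 worlds.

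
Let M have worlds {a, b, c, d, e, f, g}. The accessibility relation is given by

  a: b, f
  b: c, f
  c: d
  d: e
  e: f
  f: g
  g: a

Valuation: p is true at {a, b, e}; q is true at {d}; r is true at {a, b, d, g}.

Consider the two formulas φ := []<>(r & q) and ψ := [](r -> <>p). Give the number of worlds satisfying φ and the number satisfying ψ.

0 and 6

For []<>(r & q):
a: successors {b, f}; <>(r & q) there: b:F, f:F. ✗
b: successors {c, f}; <>(r & q) there: c:T, f:F. ✗
c: successors {d}; <>(r & q) there: d:F. ✗
d: successors {e}; <>(r & q) there: e:F. ✗
e: successors {f}; <>(r & q) there: f:F. ✗
f: successors {g}; <>(r & q) there: g:F. ✗
g: successors {a}; <>(r & q) there: a:F. ✗
— 0 worlds.
For [](r -> <>p):
a: successors {b, f}; r -> <>p there: b:F, f:T. ✗
b: successors {c, f}; r -> <>p there: c:T, f:T. ✓
c: successors {d}; r -> <>p there: d:T. ✓
d: successors {e}; r -> <>p there: e:T. ✓
e: successors {f}; r -> <>p there: f:T. ✓
f: successors {g}; r -> <>p there: g:T. ✓
g: successors {a}; r -> <>p there: a:T. ✓
— 6 worlds.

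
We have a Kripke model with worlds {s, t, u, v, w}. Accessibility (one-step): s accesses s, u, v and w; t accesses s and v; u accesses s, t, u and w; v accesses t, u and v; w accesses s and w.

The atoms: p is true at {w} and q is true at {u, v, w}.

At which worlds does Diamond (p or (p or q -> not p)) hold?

{s, t, u, v, w}

s: successors {s, u, v, w}; p or (p or q -> not p) there: s:T, u:T, v:T, w:T. ✓
t: successors {s, v}; p or (p or q -> not p) there: s:T, v:T. ✓
u: successors {s, t, u, w}; p or (p or q -> not p) there: s:T, t:T, u:T, w:T. ✓
v: successors {t, u, v}; p or (p or q -> not p) there: t:T, u:T, v:T. ✓
w: successors {s, w}; p or (p or q -> not p) there: s:T, w:T. ✓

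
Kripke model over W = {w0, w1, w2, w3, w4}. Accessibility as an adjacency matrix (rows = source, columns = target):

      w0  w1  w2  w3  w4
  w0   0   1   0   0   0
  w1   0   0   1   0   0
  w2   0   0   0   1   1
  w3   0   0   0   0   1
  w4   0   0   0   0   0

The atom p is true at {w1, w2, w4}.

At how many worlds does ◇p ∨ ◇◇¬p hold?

w0: ◇p is T, ◇◇¬p is F. ✓
w1: ◇p is T, ◇◇¬p is T. ✓
w2: ◇p is T, ◇◇¬p is F. ✓
w3: ◇p is T, ◇◇¬p is F. ✓
w4: ◇p is F, ◇◇¬p is F. ✗
Satisfying worlds: {w0, w1, w2, w3}.

4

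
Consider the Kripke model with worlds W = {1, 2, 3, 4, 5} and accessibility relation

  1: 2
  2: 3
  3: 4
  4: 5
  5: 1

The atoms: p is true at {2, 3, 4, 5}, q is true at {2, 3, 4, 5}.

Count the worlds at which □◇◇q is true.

1: successors {2}; ◇◇q there: 2:T. ✓
2: successors {3}; ◇◇q there: 3:T. ✓
3: successors {4}; ◇◇q there: 4:F. ✗
4: successors {5}; ◇◇q there: 5:T. ✓
5: successors {1}; ◇◇q there: 1:T. ✓
Satisfying worlds: {1, 2, 4, 5}.

4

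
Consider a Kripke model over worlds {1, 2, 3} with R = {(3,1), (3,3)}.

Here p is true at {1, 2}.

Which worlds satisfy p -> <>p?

1: p is T, <>p is F. ✗
2: p is T, <>p is F. ✗
3: p is F, <>p is T. ✓

{3}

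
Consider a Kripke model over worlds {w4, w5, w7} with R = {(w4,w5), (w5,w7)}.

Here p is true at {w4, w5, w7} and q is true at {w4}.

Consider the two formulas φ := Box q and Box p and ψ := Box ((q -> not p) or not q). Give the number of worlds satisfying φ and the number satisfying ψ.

1 and 3

For Box q and Box p:
w4: Box q is F, Box p is T. ✗
w5: Box q is F, Box p is T. ✗
w7: Box q is T, Box p is T. ✓
— 1 world.
For Box ((q -> not p) or not q):
w4: successors {w5}; (q -> not p) or not q there: w5:T. ✓
w5: successors {w7}; (q -> not p) or not q there: w7:T. ✓
w7: no successors, so Box ((q -> not p) or not q) holds vacuously. ✓
— 3 worlds.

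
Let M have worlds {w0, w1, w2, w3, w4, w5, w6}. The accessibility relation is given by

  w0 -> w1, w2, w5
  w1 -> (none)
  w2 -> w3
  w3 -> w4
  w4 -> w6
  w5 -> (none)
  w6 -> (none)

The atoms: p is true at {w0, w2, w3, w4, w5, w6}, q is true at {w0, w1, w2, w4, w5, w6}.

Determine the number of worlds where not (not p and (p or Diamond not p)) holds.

7

w0: not p and (p or Diamond not p) is F. ✓
w1: not p and (p or Diamond not p) is F. ✓
w2: not p and (p or Diamond not p) is F. ✓
w3: not p and (p or Diamond not p) is F. ✓
w4: not p and (p or Diamond not p) is F. ✓
w5: not p and (p or Diamond not p) is F. ✓
w6: not p and (p or Diamond not p) is F. ✓
Satisfying worlds: {w0, w1, w2, w3, w4, w5, w6}.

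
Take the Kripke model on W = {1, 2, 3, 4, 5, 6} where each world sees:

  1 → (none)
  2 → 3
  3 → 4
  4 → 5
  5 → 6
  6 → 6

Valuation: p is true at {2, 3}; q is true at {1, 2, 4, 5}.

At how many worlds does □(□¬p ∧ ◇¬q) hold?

1: no successors, so □(□¬p ∧ ◇¬q) holds vacuously. ✓
2: successors {3}; □¬p ∧ ◇¬q there: 3:F. ✗
3: successors {4}; □¬p ∧ ◇¬q there: 4:F. ✗
4: successors {5}; □¬p ∧ ◇¬q there: 5:T. ✓
5: successors {6}; □¬p ∧ ◇¬q there: 6:T. ✓
6: successors {6}; □¬p ∧ ◇¬q there: 6:T. ✓
Satisfying worlds: {1, 4, 5, 6}.

4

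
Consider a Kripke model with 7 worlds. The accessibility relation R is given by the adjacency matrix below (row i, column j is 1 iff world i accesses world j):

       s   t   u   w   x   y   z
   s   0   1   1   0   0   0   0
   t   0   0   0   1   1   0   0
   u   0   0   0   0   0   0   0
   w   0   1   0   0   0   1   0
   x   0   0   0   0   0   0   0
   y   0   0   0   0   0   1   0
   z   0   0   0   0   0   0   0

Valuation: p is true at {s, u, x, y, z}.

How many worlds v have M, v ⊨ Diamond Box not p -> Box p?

5

s: Diamond Box not p is T, Box p is F. ✗
t: Diamond Box not p is T, Box p is F. ✗
u: Diamond Box not p is F, Box p is T. ✓
w: Diamond Box not p is F, Box p is F. ✓
x: Diamond Box not p is F, Box p is T. ✓
y: Diamond Box not p is F, Box p is T. ✓
z: Diamond Box not p is F, Box p is T. ✓
Satisfying worlds: {u, w, x, y, z}.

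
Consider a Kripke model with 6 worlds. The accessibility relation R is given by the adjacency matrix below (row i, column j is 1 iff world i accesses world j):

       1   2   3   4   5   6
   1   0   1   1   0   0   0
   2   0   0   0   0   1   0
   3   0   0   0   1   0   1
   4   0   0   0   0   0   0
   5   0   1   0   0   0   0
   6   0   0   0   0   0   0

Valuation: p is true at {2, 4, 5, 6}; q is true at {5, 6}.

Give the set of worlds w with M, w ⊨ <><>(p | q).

1: successors {2, 3}; <>(p | q) there: 2:T, 3:T. ✓
2: successors {5}; <>(p | q) there: 5:T. ✓
3: successors {4, 6}; <>(p | q) there: 4:F, 6:F. ✗
4: no successors, so <><>(p | q) fails. ✗
5: successors {2}; <>(p | q) there: 2:T. ✓
6: no successors, so <><>(p | q) fails. ✗

{1, 2, 5}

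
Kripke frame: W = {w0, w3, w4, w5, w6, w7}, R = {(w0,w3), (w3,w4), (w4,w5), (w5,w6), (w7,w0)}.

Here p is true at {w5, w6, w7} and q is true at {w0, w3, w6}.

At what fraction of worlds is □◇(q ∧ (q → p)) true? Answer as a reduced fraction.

w0: successors {w3}; ◇(q ∧ (q → p)) there: w3:F. ✗
w3: successors {w4}; ◇(q ∧ (q → p)) there: w4:F. ✗
w4: successors {w5}; ◇(q ∧ (q → p)) there: w5:T. ✓
w5: successors {w6}; ◇(q ∧ (q → p)) there: w6:F. ✗
w6: no successors, so □◇(q ∧ (q → p)) holds vacuously. ✓
w7: successors {w0}; ◇(q ∧ (q → p)) there: w0:F. ✗
That's 2 of 6 worlds, so 2/6 = 1/3.

1/3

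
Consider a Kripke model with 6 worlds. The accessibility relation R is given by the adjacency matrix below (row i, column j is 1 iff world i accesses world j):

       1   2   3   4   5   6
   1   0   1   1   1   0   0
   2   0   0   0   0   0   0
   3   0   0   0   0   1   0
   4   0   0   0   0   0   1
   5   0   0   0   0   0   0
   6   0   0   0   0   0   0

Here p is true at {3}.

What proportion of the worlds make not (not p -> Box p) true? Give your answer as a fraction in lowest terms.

1/3

1: not p -> Box p is F. ✓
2: not p -> Box p is T. ✗
3: not p -> Box p is T. ✗
4: not p -> Box p is F. ✓
5: not p -> Box p is T. ✗
6: not p -> Box p is T. ✗
That's 2 of 6 worlds, so 2/6 = 1/3.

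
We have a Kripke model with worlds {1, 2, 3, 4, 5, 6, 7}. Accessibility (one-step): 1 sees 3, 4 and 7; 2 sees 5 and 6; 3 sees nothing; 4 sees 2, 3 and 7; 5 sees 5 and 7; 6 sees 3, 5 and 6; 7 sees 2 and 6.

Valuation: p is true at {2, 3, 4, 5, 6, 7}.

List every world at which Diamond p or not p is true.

{1, 2, 4, 5, 6, 7}

1: Diamond p is T, not p is T. ✓
2: Diamond p is T, not p is F. ✓
3: Diamond p is F, not p is F. ✗
4: Diamond p is T, not p is F. ✓
5: Diamond p is T, not p is F. ✓
6: Diamond p is T, not p is F. ✓
7: Diamond p is T, not p is F. ✓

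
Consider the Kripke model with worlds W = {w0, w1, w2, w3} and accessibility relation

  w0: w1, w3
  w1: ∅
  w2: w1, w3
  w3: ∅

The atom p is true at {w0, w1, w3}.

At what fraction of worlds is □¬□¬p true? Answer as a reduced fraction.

w0: successors {w1, w3}; ¬□¬p there: w1:F, w3:F. ✗
w1: no successors, so □¬□¬p holds vacuously. ✓
w2: successors {w1, w3}; ¬□¬p there: w1:F, w3:F. ✗
w3: no successors, so □¬□¬p holds vacuously. ✓
That's 2 of 4 worlds, so 2/4 = 1/2.

1/2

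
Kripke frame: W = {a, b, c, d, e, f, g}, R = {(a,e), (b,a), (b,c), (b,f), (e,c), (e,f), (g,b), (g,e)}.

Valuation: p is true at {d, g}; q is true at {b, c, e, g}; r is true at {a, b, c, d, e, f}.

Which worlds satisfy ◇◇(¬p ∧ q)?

{a, b, g}

a: successors {e}; ◇(¬p ∧ q) there: e:T. ✓
b: successors {a, c, f}; ◇(¬p ∧ q) there: a:T, c:F, f:F. ✓
c: no successors, so ◇◇(¬p ∧ q) fails. ✗
d: no successors, so ◇◇(¬p ∧ q) fails. ✗
e: successors {c, f}; ◇(¬p ∧ q) there: c:F, f:F. ✗
f: no successors, so ◇◇(¬p ∧ q) fails. ✗
g: successors {b, e}; ◇(¬p ∧ q) there: b:T, e:T. ✓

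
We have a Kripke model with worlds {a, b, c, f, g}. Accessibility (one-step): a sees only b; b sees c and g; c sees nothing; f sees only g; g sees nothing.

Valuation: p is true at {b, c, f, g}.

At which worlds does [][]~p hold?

{b, c, f, g}

a: successors {b}; []~p there: b:F. ✗
b: successors {c, g}; []~p there: c:T, g:T. ✓
c: no successors, so [][]~p holds vacuously. ✓
f: successors {g}; []~p there: g:T. ✓
g: no successors, so [][]~p holds vacuously. ✓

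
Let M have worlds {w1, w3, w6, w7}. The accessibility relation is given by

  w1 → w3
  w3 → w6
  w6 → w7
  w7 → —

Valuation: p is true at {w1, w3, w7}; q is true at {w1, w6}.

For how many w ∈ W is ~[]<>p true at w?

2

w1: []<>p is F. ✓
w3: []<>p is T. ✗
w6: []<>p is F. ✓
w7: []<>p is T. ✗
Satisfying worlds: {w1, w6}.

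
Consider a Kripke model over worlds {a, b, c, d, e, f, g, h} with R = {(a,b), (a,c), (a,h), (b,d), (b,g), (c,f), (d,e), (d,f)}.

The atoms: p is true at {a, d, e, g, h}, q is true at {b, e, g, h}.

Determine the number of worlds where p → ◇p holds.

a: p is T, ◇p is T. ✓
b: p is F, ◇p is T. ✓
c: p is F, ◇p is F. ✓
d: p is T, ◇p is T. ✓
e: p is T, ◇p is F. ✗
f: p is F, ◇p is F. ✓
g: p is T, ◇p is F. ✗
h: p is T, ◇p is F. ✗
Satisfying worlds: {a, b, c, d, f}.

5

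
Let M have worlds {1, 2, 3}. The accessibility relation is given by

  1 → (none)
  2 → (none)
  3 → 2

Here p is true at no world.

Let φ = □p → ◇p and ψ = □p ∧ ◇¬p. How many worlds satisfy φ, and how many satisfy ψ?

1 and 0

For □p → ◇p:
1: □p is T, ◇p is F. ✗
2: □p is T, ◇p is F. ✗
3: □p is F, ◇p is F. ✓
— 1 world.
For □p ∧ ◇¬p:
1: □p is T, ◇¬p is F. ✗
2: □p is T, ◇¬p is F. ✗
3: □p is F, ◇¬p is T. ✗
— 0 worlds.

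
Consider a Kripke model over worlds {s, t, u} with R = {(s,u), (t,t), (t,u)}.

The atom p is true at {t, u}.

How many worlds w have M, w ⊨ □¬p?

1

s: successors {u}; ¬p there: u:F. ✗
t: successors {t, u}; ¬p there: t:F, u:F. ✗
u: no successors, so □¬p holds vacuously. ✓
Satisfying worlds: {u}.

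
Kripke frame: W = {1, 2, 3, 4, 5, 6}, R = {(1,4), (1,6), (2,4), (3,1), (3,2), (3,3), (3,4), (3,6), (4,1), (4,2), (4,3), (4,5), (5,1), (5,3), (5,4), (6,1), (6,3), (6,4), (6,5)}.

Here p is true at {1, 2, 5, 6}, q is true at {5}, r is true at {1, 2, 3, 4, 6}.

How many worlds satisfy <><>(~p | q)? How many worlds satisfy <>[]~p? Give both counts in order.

6 and 2

For <><>(~p | q):
1: successors {4, 6}; <>(~p | q) there: 4:T, 6:T. ✓
2: successors {4}; <>(~p | q) there: 4:T. ✓
3: successors {1, 2, 3, 4, 6}; <>(~p | q) there: 1:T, 2:T, 3:T, 4:T, 6:T. ✓
4: successors {1, 2, 3, 5}; <>(~p | q) there: 1:T, 2:T, 3:T, 5:T. ✓
5: successors {1, 3, 4}; <>(~p | q) there: 1:T, 3:T, 4:T. ✓
6: successors {1, 3, 4, 5}; <>(~p | q) there: 1:T, 3:T, 4:T, 5:T. ✓
— 6 worlds.
For <>[]~p:
1: successors {4, 6}; []~p there: 4:F, 6:F. ✗
2: successors {4}; []~p there: 4:F. ✗
3: successors {1, 2, 3, 4, 6}; []~p there: 1:F, 2:T, 3:F, 4:F, 6:F. ✓
4: successors {1, 2, 3, 5}; []~p there: 1:F, 2:T, 3:F, 5:F. ✓
5: successors {1, 3, 4}; []~p there: 1:F, 3:F, 4:F. ✗
6: successors {1, 3, 4, 5}; []~p there: 1:F, 3:F, 4:F, 5:F. ✗
— 2 worlds.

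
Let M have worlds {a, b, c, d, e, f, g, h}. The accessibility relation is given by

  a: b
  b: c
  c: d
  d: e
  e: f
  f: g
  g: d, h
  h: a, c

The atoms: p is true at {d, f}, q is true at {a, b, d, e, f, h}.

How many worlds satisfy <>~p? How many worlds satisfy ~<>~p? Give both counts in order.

6 and 2

For <>~p:
a: successors {b}; ~p there: b:T. ✓
b: successors {c}; ~p there: c:T. ✓
c: successors {d}; ~p there: d:F. ✗
d: successors {e}; ~p there: e:T. ✓
e: successors {f}; ~p there: f:F. ✗
f: successors {g}; ~p there: g:T. ✓
g: successors {d, h}; ~p there: d:F, h:T. ✓
h: successors {a, c}; ~p there: a:T, c:T. ✓
— 6 worlds.
For ~<>~p:
a: <>~p is T. ✗
b: <>~p is T. ✗
c: <>~p is F. ✓
d: <>~p is T. ✗
e: <>~p is F. ✓
f: <>~p is T. ✗
g: <>~p is T. ✗
h: <>~p is T. ✗
— 2 worlds.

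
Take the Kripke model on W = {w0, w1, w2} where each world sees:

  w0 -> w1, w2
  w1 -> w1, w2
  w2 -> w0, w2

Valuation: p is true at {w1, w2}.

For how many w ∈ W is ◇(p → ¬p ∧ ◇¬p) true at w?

1

w0: successors {w1, w2}; p → ¬p ∧ ◇¬p there: w1:F, w2:F. ✗
w1: successors {w1, w2}; p → ¬p ∧ ◇¬p there: w1:F, w2:F. ✗
w2: successors {w0, w2}; p → ¬p ∧ ◇¬p there: w0:T, w2:F. ✓
Satisfying worlds: {w2}.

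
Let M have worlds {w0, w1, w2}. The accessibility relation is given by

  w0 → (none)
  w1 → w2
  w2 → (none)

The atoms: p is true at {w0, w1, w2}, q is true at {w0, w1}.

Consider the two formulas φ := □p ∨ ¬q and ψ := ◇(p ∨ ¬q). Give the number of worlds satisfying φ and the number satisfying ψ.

For □p ∨ ¬q:
w0: □p is T, ¬q is F. ✓
w1: □p is T, ¬q is F. ✓
w2: □p is T, ¬q is T. ✓
— 3 worlds.
For ◇(p ∨ ¬q):
w0: no successors, so ◇(p ∨ ¬q) fails. ✗
w1: successors {w2}; p ∨ ¬q there: w2:T. ✓
w2: no successors, so ◇(p ∨ ¬q) fails. ✗
— 1 world.

3 and 1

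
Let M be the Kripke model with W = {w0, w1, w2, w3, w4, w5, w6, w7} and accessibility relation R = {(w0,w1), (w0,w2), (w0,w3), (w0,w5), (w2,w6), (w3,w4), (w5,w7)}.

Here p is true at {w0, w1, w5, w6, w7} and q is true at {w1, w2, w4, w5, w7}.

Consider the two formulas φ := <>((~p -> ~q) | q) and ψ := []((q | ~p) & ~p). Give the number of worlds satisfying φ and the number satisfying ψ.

4 and 5

For <>((~p -> ~q) | q):
w0: successors {w1, w2, w3, w5}; (~p -> ~q) | q there: w1:T, w2:T, w3:T, w5:T. ✓
w1: no successors, so <>((~p -> ~q) | q) fails. ✗
w2: successors {w6}; (~p -> ~q) | q there: w6:T. ✓
w3: successors {w4}; (~p -> ~q) | q there: w4:T. ✓
w4: no successors, so <>((~p -> ~q) | q) fails. ✗
w5: successors {w7}; (~p -> ~q) | q there: w7:T. ✓
w6: no successors, so <>((~p -> ~q) | q) fails. ✗
w7: no successors, so <>((~p -> ~q) | q) fails. ✗
— 4 worlds.
For []((q | ~p) & ~p):
w0: successors {w1, w2, w3, w5}; (q | ~p) & ~p there: w1:F, w2:T, w3:T, w5:F. ✗
w1: no successors, so []((q | ~p) & ~p) holds vacuously. ✓
w2: successors {w6}; (q | ~p) & ~p there: w6:F. ✗
w3: successors {w4}; (q | ~p) & ~p there: w4:T. ✓
w4: no successors, so []((q | ~p) & ~p) holds vacuously. ✓
w5: successors {w7}; (q | ~p) & ~p there: w7:F. ✗
w6: no successors, so []((q | ~p) & ~p) holds vacuously. ✓
w7: no successors, so []((q | ~p) & ~p) holds vacuously. ✓
— 5 worlds.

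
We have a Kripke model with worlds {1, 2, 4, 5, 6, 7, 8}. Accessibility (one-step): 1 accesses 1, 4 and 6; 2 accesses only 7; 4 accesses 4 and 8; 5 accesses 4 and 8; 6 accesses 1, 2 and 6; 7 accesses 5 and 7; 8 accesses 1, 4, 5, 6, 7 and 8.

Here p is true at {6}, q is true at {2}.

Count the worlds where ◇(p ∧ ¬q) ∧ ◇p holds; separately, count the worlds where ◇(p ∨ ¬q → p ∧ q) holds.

3 and 1

For ◇(p ∧ ¬q) ∧ ◇p:
1: ◇(p ∧ ¬q) is T, ◇p is T. ✓
2: ◇(p ∧ ¬q) is F, ◇p is F. ✗
4: ◇(p ∧ ¬q) is F, ◇p is F. ✗
5: ◇(p ∧ ¬q) is F, ◇p is F. ✗
6: ◇(p ∧ ¬q) is T, ◇p is T. ✓
7: ◇(p ∧ ¬q) is F, ◇p is F. ✗
8: ◇(p ∧ ¬q) is T, ◇p is T. ✓
— 3 worlds.
For ◇(p ∨ ¬q → p ∧ q):
1: successors {1, 4, 6}; p ∨ ¬q → p ∧ q there: 1:F, 4:F, 6:F. ✗
2: successors {7}; p ∨ ¬q → p ∧ q there: 7:F. ✗
4: successors {4, 8}; p ∨ ¬q → p ∧ q there: 4:F, 8:F. ✗
5: successors {4, 8}; p ∨ ¬q → p ∧ q there: 4:F, 8:F. ✗
6: successors {1, 2, 6}; p ∨ ¬q → p ∧ q there: 1:F, 2:T, 6:F. ✓
7: successors {5, 7}; p ∨ ¬q → p ∧ q there: 5:F, 7:F. ✗
8: successors {1, 4, 5, 6, 7, 8}; p ∨ ¬q → p ∧ q there: 1:F, 4:F, 5:F, 6:F, 7:F, 8:F. ✗
— 1 world.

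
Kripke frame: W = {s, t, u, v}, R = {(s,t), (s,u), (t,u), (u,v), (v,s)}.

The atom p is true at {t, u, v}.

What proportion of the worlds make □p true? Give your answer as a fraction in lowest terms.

3/4

s: successors {t, u}; p there: t:T, u:T. ✓
t: successors {u}; p there: u:T. ✓
u: successors {v}; p there: v:T. ✓
v: successors {s}; p there: s:F. ✗
That's 3 of 4 worlds, so 3/4.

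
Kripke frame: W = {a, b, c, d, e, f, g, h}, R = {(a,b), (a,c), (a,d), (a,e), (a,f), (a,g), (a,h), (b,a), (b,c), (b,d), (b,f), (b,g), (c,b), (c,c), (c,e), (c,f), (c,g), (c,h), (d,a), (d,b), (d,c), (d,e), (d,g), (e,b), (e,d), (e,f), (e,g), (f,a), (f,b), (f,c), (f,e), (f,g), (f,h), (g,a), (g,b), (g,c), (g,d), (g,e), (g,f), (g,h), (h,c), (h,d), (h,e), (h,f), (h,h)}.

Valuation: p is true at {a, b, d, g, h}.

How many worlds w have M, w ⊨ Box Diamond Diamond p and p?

a: Box Diamond Diamond p is T, p is T. ✓
b: Box Diamond Diamond p is T, p is T. ✓
c: Box Diamond Diamond p is T, p is F. ✗
d: Box Diamond Diamond p is T, p is T. ✓
e: Box Diamond Diamond p is T, p is F. ✗
f: Box Diamond Diamond p is T, p is F. ✗
g: Box Diamond Diamond p is T, p is T. ✓
h: Box Diamond Diamond p is T, p is T. ✓
Satisfying worlds: {a, b, d, g, h}.

5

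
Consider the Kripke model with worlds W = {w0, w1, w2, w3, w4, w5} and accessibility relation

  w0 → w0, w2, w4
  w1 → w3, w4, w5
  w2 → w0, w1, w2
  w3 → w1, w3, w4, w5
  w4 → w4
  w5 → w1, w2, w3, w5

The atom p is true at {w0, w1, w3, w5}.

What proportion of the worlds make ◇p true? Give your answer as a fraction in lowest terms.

5/6

w0: successors {w0, w2, w4}; p there: w0:T, w2:F, w4:F. ✓
w1: successors {w3, w4, w5}; p there: w3:T, w4:F, w5:T. ✓
w2: successors {w0, w1, w2}; p there: w0:T, w1:T, w2:F. ✓
w3: successors {w1, w3, w4, w5}; p there: w1:T, w3:T, w4:F, w5:T. ✓
w4: successors {w4}; p there: w4:F. ✗
w5: successors {w1, w2, w3, w5}; p there: w1:T, w2:F, w3:T, w5:T. ✓
That's 5 of 6 worlds, so 5/6.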